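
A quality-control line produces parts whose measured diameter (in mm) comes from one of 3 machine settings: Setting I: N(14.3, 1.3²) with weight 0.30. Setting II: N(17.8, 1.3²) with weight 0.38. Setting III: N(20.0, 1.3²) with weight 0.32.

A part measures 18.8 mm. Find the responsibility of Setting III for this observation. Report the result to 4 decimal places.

By Bayes' theorem, P(k | x) = P(Z=k) f_k(x) / Σ_j P(Z=j) f_j(x).
Normal densities:
  f_I = (1/(1.3·√(2π)))·exp(−(18.8−14.3)²/(2·1.3²)) = 0.306879·exp(-5.99112) = 0.000767458
  f_II = (1/(1.3·√(2π)))·exp(−(18.8−17.8)²/(2·1.3²)) = 0.306879·exp(-0.29586) = 0.228285
  f_III = (1/(1.3·√(2π)))·exp(−(18.8−20.0)²/(2·1.3²)) = 0.306879·exp(-0.42604) = 0.20042
Weight by the priors:
  P(Z=I)·f_I = 0.30 × 0.000767458 = 0.000230237
  P(Z=II)·f_II = 0.38 × 0.228285 = 0.0867483
  P(Z=III)·f_III = 0.32 × 0.20042 = 0.0641345
Normaliser: 0.000230237 + 0.0867483 + 0.0641345 = 0.151113
P(Setting III | the observation) = 0.0641345 / 0.151113 ≈ 0.4244

0.4244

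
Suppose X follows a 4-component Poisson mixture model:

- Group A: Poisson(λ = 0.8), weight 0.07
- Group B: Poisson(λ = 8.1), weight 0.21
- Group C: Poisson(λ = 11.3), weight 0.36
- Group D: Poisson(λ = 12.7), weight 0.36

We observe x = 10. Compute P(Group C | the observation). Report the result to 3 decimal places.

P(component k | x) = w_k·f_k(x) / marginal(x), where marginal(x) = Σ_j w_j·f_j(x).
Poisson probabilities:
  L_A = e^(−0.8)·0.8^10/10! = 1.32954e-08
  L_B = e^(−8.1)·8.1^10/10! = 0.101696
  L_C = e^(−11.3)·11.3^10/10! = 0.115743
  L_D = e^(−12.7)·12.7^10/10! = 0.0917771
Weight by the priors:
  w_A·L_A = 0.07 × 1.32954e-08 = 9.30678e-10
  w_B·L_B = 0.21 × 0.101696 = 0.0213561
  w_C·L_C = 0.36 × 0.115743 = 0.0416674
  w_D·L_D = 0.36 × 0.0917771 = 0.0330398
Evidence: 9.30678e-10 + 0.0213561 + 0.0416674 + 0.0330398 = 0.0960632
So the posterior for Group C is 0.0416674 / 0.0960632 ≈ 0.434.

0.434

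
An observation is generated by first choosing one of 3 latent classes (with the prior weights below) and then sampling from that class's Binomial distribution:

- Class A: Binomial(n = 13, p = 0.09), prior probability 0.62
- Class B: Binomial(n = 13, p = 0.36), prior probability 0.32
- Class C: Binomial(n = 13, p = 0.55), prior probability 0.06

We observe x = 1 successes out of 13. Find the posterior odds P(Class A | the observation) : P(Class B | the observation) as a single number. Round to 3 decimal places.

33.076

Since P(k|x) ∝ P(Z=k) f_k(x), the posterior odds are P(Z=i) f_i(x) / (P(Z=j) f_j(x)).
Evaluate each component's likelihood at the observed value:
  f_A = C(13,1)·0.09^1·0.91^12 = 13·0.09·0.322475 = 0.377296
  f_B = C(13,1)·0.36^1·0.64^12 = 13·0.36·0.00472237 = 0.0221007
  f_C = C(13,1)·0.55^1·0.45^12 = 13·0.55·6.89525e-05 = 0.000493011
Posterior odds = (P(Z=A)·f_A) / (P(Z=B)·f_B) = (0.62·0.377296) / (0.32·0.0221007) = 0.233924 / 0.00707222 ≈ 33.076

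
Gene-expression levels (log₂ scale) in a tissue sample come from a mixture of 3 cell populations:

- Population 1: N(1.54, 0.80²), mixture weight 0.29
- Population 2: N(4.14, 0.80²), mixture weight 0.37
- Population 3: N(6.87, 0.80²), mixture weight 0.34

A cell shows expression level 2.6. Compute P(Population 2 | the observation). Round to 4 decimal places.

0.3249

Posterior ∝ prior × likelihood, so P(k | x) ∝ π_k f_k(x); normalise over all components.
Component likelihoods at x = 2.6:
  p_1 = (1/(0.80·√(2π)))·exp(−(2.6−1.54)²/(2·0.80²)) = 0.498678·exp(-0.87781) = 0.207296
  p_2 = (1/(0.80·√(2π)))·exp(−(2.6−4.14)²/(2·0.80²)) = 0.498678·exp(-1.85281) = 0.0781905
  p_3 = (1/(0.80·√(2π)))·exp(−(2.6−6.87)²/(2·0.80²)) = 0.498678·exp(-14.24445) = 3.24738e-07
Unnormalised posteriors:
  π_1·p_1 = 0.29 × 0.207296 = 0.0601158
  π_2·p_2 = 0.37 × 0.0781905 = 0.0289305
  π_3·p_3 = 0.34 × 3.24738e-07 = 1.10411e-07
Normaliser: 0.0601158 + 0.0289305 + 1.10411e-07 = 0.0890464
P(Population 2 | data) = 0.0289305 / 0.0890464 ≈ 0.3249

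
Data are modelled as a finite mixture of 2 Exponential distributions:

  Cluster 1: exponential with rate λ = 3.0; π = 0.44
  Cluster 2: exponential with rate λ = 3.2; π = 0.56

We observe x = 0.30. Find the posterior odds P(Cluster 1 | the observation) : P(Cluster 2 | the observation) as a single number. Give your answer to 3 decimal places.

The posterior odds equal the prior odds times the likelihood ratio: (π_i/π_j)·(f_i(x)/f_j(x)).
Exponential densities:
  f_1 = 1.21971
  f_2 = 1.22526
Odds = (0.44/0.56) × (1.21971/1.22526) = 0.785714 × 0.995472 ≈ 0.782

0.782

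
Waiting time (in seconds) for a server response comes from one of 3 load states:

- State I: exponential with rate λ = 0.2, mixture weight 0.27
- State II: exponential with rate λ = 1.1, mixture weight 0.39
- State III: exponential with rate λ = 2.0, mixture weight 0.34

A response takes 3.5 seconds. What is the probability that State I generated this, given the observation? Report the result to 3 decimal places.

0.733

The responsibility of component k is π_k f_k(x) divided by Σ_j π_j f_j(x).
Component likelihoods at x = 3.5 seconds:
  f_I = 0.0993171
  f_II = 0.0234077
  f_III = 0.00182376
Multiply by the mixture weights:
  π_I·f_I = 0.27 × 0.0993171 = 0.0268156
  π_II·f_II = 0.39 × 0.0234077 = 0.00912901
  π_III·f_III = 0.34 × 0.00182376 = 0.00062008
Marginal: 0.0268156 + 0.00912901 + 0.00062008 = 0.0365647
So the posterior for State I is 0.0268156 / 0.0365647 ≈ 0.733.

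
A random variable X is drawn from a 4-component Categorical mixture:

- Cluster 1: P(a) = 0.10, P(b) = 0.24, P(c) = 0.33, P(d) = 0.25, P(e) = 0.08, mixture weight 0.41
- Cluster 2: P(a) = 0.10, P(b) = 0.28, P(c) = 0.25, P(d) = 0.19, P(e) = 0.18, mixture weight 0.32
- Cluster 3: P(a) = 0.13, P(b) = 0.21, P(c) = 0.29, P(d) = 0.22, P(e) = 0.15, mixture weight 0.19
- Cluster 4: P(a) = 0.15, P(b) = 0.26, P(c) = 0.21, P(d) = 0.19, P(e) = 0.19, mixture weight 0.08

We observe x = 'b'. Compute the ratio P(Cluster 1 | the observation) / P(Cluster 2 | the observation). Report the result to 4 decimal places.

1.0982

Posterior odds = (w_i f_i(x)) / (w_j f_j(x)); the normalising sum cancels.
Categorical probabilities:
  L_1 = 0.24
  L_2 = 0.28
  L_3 = 0.21
  L_4 = 0.26
Odds = (0.41/0.32) × (0.24/0.28) = 1.28125 × 0.857143 ≈ 1.0982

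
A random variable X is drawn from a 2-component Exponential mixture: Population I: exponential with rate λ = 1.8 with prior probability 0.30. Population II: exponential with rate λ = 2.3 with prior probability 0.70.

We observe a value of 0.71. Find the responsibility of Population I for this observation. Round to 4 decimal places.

0.3236

P(component k | x) = π_k·f_k(x) / marginal(x), where marginal(x) = Σ_j π_j·f_j(x).
Component likelihoods at x = 0.71:
  L_I = 1.8·e^(−1.8·0.71) = 1.8·e^(−1.2780) = 0.501469
  L_II = 2.3·e^(−2.3·0.71) = 2.3·e^(−1.6330) = 0.449288
Unnormalised posteriors:
  π_I·L_I = 0.30 × 0.501469 = 0.150441
  π_II·L_II = 0.70 × 0.449288 = 0.314502
Evidence: 0.150441 + 0.314502 = 0.464942
Responsibility of Population I: 0.150441 / 0.464942 ≈ 0.3236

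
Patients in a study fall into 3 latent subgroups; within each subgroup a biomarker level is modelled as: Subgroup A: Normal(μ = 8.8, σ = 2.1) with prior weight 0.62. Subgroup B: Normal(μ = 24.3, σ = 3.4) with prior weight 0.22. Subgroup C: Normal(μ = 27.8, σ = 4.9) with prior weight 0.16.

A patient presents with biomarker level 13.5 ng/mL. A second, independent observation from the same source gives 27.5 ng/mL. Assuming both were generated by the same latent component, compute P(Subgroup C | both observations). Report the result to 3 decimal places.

The responsibility of component k is π_k f_k(x) divided by Σ_j π_j f_j(x).
Since both observations come from the same component, the likelihood for component k is f_k(x₁)·f_k(x₂).
  f_A = [0.0155233] × [1.14828e-18] = 1.78251e-20
  f_B = [0.000755828] × [0.0753493] = 5.69511e-05
  f_C = [0.00115159] × [0.0812643] = 9.35836e-05
Unnormalised posteriors:
  π_A·f_A = 0.62 × 1.78251e-20 = 1.10516e-20
  π_B·f_B = 0.22 × 5.69511e-05 = 1.25292e-05
  π_C·f_C = 0.16 × 9.35836e-05 = 1.49734e-05
Normaliser: 1.10516e-20 + 1.25292e-05 + 1.49734e-05 = 2.75026e-05
Responsibility of Subgroup C: 1.49734e-05 / 2.75026e-05 ≈ 0.544

0.544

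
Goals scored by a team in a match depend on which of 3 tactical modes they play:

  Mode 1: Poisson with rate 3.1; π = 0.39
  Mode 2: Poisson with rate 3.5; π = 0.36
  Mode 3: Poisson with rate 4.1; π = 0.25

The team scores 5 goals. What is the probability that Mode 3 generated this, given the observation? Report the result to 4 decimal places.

Apply Bayes' rule: the posterior for each component is proportional to its prior times its likelihood at x.
Component likelihoods at x = 5 goals:
  f_1 = 0.107477
  f_2 = 0.132169
  f_3 = 0.160004
Multiply by the mixture weights:
  w_1·f_1 = 0.39 × 0.107477 = 0.0419159
  w_2·f_2 = 0.36 × 0.132169 = 0.0475807
  w_3·f_3 = 0.25 × 0.160004 = 0.040001
Evidence: 0.0419159 + 0.0475807 + 0.040001 = 0.129498
So the posterior for Mode 3 is 0.040001 / 0.129498 ≈ 0.3089.

0.3089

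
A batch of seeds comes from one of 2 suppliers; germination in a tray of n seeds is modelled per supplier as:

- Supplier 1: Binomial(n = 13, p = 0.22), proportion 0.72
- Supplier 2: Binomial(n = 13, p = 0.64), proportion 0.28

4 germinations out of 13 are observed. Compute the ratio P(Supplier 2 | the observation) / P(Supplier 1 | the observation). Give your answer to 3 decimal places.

Only the two components matter; the odds are (π_i f_i(x)) / (π_j f_j(x)).
Evaluate each component's likelihood at the observed value:
  f_1 = 0.178998
  f_2 = 0.0121828
Posterior odds = (π_2·f_2) / (π_1·f_1) = (0.28·0.0121828) / (0.72·0.178998) = 0.00341119 / 0.128879 ≈ 0.026

0.026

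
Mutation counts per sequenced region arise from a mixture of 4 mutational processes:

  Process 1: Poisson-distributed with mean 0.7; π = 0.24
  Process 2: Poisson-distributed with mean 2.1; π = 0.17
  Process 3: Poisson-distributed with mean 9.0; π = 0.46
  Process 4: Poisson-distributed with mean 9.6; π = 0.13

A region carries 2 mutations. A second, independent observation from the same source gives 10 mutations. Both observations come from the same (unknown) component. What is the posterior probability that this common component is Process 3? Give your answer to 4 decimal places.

0.8374

P(component k | x) = π_k·f_k(x) / marginal(x), where marginal(x) = Σ_j π_j·f_j(x).
Since both observations come from the same component, the likelihood for component k is f_k(x₁)·f_k(x₂).
  L_1 = [e^(−0.7)·0.7^2/2! = 0.121663] × [3.86555e-09] = 4.70296e-10
  L_2 = [e^(−2.1)·2.1^2/2! = 0.270016] × [5.62874e-05] = 1.51985e-05
  L_3 = [e^(−9.0)·9.0^2/2! = 0.0049981] × [0.11858] = 0.000592675
  L_4 = [e^(−9.6)·9.6^2/2! = 0.00312094] × [0.124086] = 0.000387265
Prior × likelihood for each component:
  π_1·L_1 = 0.24 × 4.70296e-10 = 1.12871e-10
  π_2·L_2 = 0.17 × 1.51985e-05 = 2.58375e-06
  π_3·L_3 = 0.46 × 0.000592675 = 0.00027263
  π_4·L_4 = 0.13 × 0.000387265 = 5.03444e-05
Evidence: 1.12871e-10 + 2.58375e-06 + 0.00027263 + 5.03444e-05 = 0.000325559
So the posterior for Process 3 is 0.00027263 / 0.000325559 ≈ 0.8374.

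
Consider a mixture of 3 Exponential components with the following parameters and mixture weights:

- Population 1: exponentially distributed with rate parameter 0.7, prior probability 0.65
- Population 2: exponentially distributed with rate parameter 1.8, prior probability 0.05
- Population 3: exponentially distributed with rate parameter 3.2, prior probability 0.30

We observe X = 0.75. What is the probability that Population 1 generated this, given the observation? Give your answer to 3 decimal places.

The responsibility of component k is w_k f_k(x) divided by Σ_j w_j f_j(x).
Component likelihoods at x = 0.75:
  p_1 = 0.7·e^(−0.7·0.75) = 0.7·e^(−0.5250) = 0.414089
  p_2 = 1.8·e^(−1.8·0.75) = 1.8·e^(−1.3500) = 0.466632
  p_3 = 3.2·e^(−3.2·0.75) = 3.2·e^(−2.4000) = 0.290297
Multiply by the mixture weights:
  w_1·p_1 = 0.65 × 0.414089 = 0.269158
  w_2·p_2 = 0.05 × 0.466632 = 0.0233316
  w_3·p_3 = 0.30 × 0.290297 = 0.0870892
Evidence: 0.269158 + 0.0233316 + 0.0870892 = 0.379579
P(Population 1 | data) ≈ 0.709

0.709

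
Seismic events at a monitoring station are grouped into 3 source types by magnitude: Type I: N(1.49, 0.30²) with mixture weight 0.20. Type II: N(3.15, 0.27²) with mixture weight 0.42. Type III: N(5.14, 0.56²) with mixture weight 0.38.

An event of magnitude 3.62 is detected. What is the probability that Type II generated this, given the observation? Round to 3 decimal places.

The responsibility of component k is π_k f_k(x) divided by Σ_j π_j f_j(x).
Normal densities:
  f_I = 1.50451e-11
  f_II = 0.324752
  f_III = 0.0179029
Weight by the priors:
  π_I·f_I = 0.20 × 1.50451e-11 = 3.00903e-12
  π_II·f_II = 0.42 × 0.324752 = 0.136396
  π_III·f_III = 0.38 × 0.0179029 = 0.0068031
Evidence: 3.00903e-12 + 0.136396 + 0.0068031 = 0.143199
So the posterior for Type II is 0.136396 / 0.143199 ≈ 0.952.

0.952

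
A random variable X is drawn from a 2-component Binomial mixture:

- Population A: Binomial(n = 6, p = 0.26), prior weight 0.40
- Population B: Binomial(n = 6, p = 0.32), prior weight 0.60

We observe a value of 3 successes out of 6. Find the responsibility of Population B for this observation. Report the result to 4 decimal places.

Apply Bayes' rule: the posterior for each component is proportional to its prior times its likelihood at x.
Component likelihoods at x = 3 successes out of 6:
  f_A = C(6,3)·0.26^3·0.74^3 = 20·0.017576·0.405224 = 0.142444
  f_B = C(6,3)·0.32^3·0.68^3 = 20·0.032768·0.314432 = 0.206066
Unnormalised posteriors:
  P(Z=A)·f_A = 0.40 × 0.142444 = 0.0569777
  P(Z=B)·f_B = 0.60 × 0.206066 = 0.12364
Sum: 0.0569777 + 0.12364 = 0.180617
So the posterior for Population B is 0.12364 / 0.180617 ≈ 0.6845.

0.6845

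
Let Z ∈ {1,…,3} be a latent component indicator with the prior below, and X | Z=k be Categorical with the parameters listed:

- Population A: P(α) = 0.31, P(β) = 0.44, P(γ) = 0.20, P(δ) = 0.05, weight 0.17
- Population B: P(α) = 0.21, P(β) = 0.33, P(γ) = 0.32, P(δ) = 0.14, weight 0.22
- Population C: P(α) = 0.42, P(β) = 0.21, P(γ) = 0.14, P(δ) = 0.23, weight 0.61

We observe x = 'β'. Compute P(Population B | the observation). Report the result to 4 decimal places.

0.2635

Apply Bayes' rule: the posterior for each component is proportional to its prior times its likelihood at x.
Component likelihoods at x = 'β':
  p_A = 0.44
  p_B = 0.33
  p_C = 0.21
Unnormalised posteriors:
  π_A·p_A = 0.17 × 0.44 = 0.0748
  π_B·p_B = 0.22 × 0.33 = 0.0726
  π_C·p_C = 0.61 × 0.21 = 0.1281
Denominator: 0.0748 + 0.0726 + 0.1281 = 0.2755
P(Population B | 'β') = 0.0726 / 0.2755 ≈ 0.2635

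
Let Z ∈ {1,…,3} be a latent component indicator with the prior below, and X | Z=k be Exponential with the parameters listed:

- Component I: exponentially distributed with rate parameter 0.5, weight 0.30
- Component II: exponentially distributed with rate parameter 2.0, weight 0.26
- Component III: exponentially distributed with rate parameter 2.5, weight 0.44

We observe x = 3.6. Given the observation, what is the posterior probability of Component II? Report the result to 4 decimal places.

Posterior ∝ prior × likelihood, so P(k | x) ∝ π_k f_k(x); normalise over all components.
Evaluate each component's likelihood at the observed value:
  L_I = 0.0826494
  L_II = 0.00149317
  L_III = 0.000308525
Unnormalised posteriors:
  π_I·L_I = 0.30 × 0.0826494 = 0.0247948
  π_II·L_II = 0.26 × 0.00149317 = 0.000388225
  π_III·L_III = 0.44 × 0.000308525 = 0.000135751
Sum: 0.0247948 + 0.000388225 + 0.000135751 = 0.0253188
P(Component II | the observation) = 0.000388225 / 0.0253188 ≈ 0.0153

0.0153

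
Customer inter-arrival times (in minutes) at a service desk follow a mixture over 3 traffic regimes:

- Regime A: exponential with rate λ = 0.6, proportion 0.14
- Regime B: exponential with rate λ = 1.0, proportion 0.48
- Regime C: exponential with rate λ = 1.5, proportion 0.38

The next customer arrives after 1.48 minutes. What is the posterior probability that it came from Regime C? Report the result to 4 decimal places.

P(component k | x) = π_k·f_k(x) / marginal(x), where marginal(x) = Σ_j π_j·f_j(x).
Exponential densities:
  L_A = 0.6·e^(−0.6·1.48) = 0.6·e^(−0.8880) = 0.246887
  L_B = 1.0·e^(−1.0·1.48) = 1.0·e^(−1.4800) = 0.227638
  L_C = 1.5·e^(−1.5·1.48) = 1.5·e^(−2.2200) = 0.162914
Weight by the priors:
  π_A·L_A = 0.14 × 0.246887 = 0.0345641
  π_B·L_B = 0.48 × 0.227638 = 0.109266
  π_C·L_C = 0.38 × 0.162914 = 0.0619072
Normaliser: 0.0345641 + 0.109266 + 0.0619072 = 0.205737
P(Regime C | data) ≈ 0.3009

0.3009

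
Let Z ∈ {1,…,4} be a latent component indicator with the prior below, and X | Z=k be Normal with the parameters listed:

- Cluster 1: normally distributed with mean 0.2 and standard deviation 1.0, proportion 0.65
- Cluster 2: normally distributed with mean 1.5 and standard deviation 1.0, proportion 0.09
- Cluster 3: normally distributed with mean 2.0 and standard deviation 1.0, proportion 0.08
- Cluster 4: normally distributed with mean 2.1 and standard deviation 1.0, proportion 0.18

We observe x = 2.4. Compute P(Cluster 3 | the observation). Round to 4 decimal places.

By Bayes' theorem, P(k | x) = P(Z=k) f_k(x) / Σ_j P(Z=j) f_j(x).
Component likelihoods at x = 2.4:
  p_1 = 0.0354746
  p_2 = 0.266085
  p_3 = 0.36827
  p_4 = 0.381388
Unnormalised posteriors:
  P(Z=1)·p_1 = 0.65 × 0.0354746 = 0.0230585
  P(Z=2)·p_2 = 0.09 × 0.266085 = 0.0239477
  P(Z=3)·p_3 = 0.08 × 0.36827 = 0.0294616
  P(Z=4)·p_4 = 0.18 × 0.381388 = 0.0686498
Sum: 0.0230585 + 0.0239477 + 0.0294616 + 0.0686498 = 0.145118
So the posterior for Cluster 3 is 0.0294616 / 0.145118 ≈ 0.2030.

0.2030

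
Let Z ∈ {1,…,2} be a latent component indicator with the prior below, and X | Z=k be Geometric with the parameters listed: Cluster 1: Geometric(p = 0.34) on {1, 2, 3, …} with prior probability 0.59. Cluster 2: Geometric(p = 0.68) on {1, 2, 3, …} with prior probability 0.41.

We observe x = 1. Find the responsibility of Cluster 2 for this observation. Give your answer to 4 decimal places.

By Bayes' theorem, P(k | x) = P(Z=k) f_k(x) / Σ_j P(Z=j) f_j(x).
Geometric probabilities:
  p_1 = 0.34·(1−0.34)^0 = 0.34·1 = 0.34
  p_2 = 0.68·(1−0.68)^0 = 0.68·1 = 0.68
Weight by the priors:
  P(Z=1)·p_1 = 0.59 × 0.34 = 0.2006
  P(Z=2)·p_2 = 0.41 × 0.68 = 0.2788
Sum: 0.2006 + 0.2788 = 0.4794
P(Cluster 2 | x) ≈ 0.5816

0.5816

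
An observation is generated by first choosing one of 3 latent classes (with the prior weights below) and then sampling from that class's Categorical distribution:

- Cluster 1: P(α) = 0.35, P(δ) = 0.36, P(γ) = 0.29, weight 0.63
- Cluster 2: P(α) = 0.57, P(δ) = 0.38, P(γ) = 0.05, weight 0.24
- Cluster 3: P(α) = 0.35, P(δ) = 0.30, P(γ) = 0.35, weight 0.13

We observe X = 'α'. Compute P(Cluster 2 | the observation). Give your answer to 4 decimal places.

0.3396

Posterior ∝ prior × likelihood, so P(k | x) ∝ P(Z=k) f_k(x); normalise over all components.
Categorical probabilities:
  f_1 = P(α | comp) = 0.35
  f_2 = P(α | comp) = 0.57
  f_3 = P(α | comp) = 0.35
Unnormalised posteriors:
  P(Z=1)·f_1 = 0.63 × 0.35 = 0.2205
  P(Z=2)·f_2 = 0.24 × 0.57 = 0.1368
  P(Z=3)·f_3 = 0.13 × 0.35 = 0.0455
Marginal: 0.2205 + 0.1368 + 0.0455 = 0.4028
P(Cluster 2 | x) = 0.1368 / 0.4028 ≈ 0.3396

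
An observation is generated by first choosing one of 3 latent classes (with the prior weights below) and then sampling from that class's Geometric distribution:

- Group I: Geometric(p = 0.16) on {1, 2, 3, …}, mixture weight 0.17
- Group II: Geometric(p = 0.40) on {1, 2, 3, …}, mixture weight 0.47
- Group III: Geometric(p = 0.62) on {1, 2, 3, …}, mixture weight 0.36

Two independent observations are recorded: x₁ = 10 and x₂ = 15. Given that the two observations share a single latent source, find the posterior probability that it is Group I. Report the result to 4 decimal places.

0.9925

By Bayes' theorem, P(k | x) = P(Z=k) f_k(x) / Σ_j P(Z=j) f_j(x).
Since both observations come from the same component, the likelihood for component k is f_k(x₁)·f_k(x₂).
  f_I = [0.16·(1−0.16)^9 = 0.16·0.208216 = 0.0333145] × [0.0139325] = 0.000464156
  f_II = [0.40·(1−0.40)^9 = 0.40·0.0100777 = 0.00403108] × [0.000313457] = 1.26357e-06
  f_III = [0.62·(1−0.62)^9 = 0.62·0.000165216 = 0.000102434] × [8.11637e-07] = 8.31392e-11
Prior × likelihood for each component:
  P(Z=I)·f_I = 0.17 × 0.000464156 = 7.89064e-05
  P(Z=II)·f_II = 0.47 × 1.26357e-06 = 5.93877e-07
  P(Z=III)·f_III = 0.36 × 8.31392e-11 = 2.99301e-11
Evidence: 7.89064e-05 + 5.93877e-07 + 2.99301e-11 = 7.95004e-05
P(Group I | x₁, x₂) = 7.89064e-05 / 7.95004e-05 ≈ 0.9925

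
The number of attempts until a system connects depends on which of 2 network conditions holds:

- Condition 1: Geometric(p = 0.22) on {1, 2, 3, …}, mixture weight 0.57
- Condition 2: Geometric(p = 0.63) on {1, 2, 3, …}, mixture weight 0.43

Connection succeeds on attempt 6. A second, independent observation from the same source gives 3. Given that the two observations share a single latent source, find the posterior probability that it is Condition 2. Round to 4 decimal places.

Apply Bayes' rule: the posterior for each component is proportional to its prior times its likelihood at x.
Since both observations come from the same component, the likelihood for component k is f_k(x₁)·f_k(x₂).
  p_1 = [0.0635178] × [0.133848] = 0.00850174
  p_2 = [0.00436867] × [0.086247] = 0.000376785
Weight by the priors:
  P(Z=1)·p_1 = 0.57 × 0.00850174 = 0.00484599
  P(Z=2)·p_2 = 0.43 × 0.000376785 = 0.000162017
Denominator: 0.00484599 + 0.000162017 = 0.00500801
P(Condition 2 | data) ≈ 0.0324

0.0324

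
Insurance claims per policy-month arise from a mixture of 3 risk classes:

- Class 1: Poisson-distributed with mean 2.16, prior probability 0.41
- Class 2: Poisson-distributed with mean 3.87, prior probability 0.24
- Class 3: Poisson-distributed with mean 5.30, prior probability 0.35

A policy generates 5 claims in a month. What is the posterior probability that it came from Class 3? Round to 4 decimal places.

Apply Bayes' rule: the posterior for each component is proportional to its prior times its likelihood at x.
Poisson probabilities:
  p_1 = 0.0451868
  p_2 = 0.150888
  p_3 = 0.173955
Prior × likelihood for each component:
  π_1·p_1 = 0.41 × 0.0451868 = 0.0185266
  π_2·p_2 = 0.24 × 0.150888 = 0.0362131
  π_3·p_3 = 0.35 × 0.173955 = 0.0608843
Marginal: 0.0185266 + 0.0362131 + 0.0608843 = 0.115624
P(Class 3 | data) ≈ 0.5266

0.5266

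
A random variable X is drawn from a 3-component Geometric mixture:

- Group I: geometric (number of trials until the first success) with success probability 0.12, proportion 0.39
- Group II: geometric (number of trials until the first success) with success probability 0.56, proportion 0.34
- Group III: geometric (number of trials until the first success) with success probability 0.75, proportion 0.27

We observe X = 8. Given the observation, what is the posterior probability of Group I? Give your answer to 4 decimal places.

0.9686

The responsibility of component k is π_k f_k(x) divided by Σ_j π_j f_j(x).
Evaluate each component's likelihood at the observed value:
  p_I = 0.12·(1−0.12)^7 = 0.12·0.408676 = 0.0490411
  p_II = 0.56·(1−0.56)^7 = 0.56·0.00319278 = 0.00178796
  p_III = 0.75·(1−0.75)^7 = 0.75·6.10352e-05 = 4.57764e-05
Multiply by the mixture weights:
  π_I·p_I = 0.39 × 0.0490411 = 0.019126
  π_II·p_II = 0.34 × 0.00178796 = 0.000607905
  π_III·p_III = 0.27 × 4.57764e-05 = 1.23596e-05
Normaliser: 0.019126 + 0.000607905 + 1.23596e-05 = 0.0197463
So the posterior for Group I is 0.019126 / 0.0197463 ≈ 0.9686.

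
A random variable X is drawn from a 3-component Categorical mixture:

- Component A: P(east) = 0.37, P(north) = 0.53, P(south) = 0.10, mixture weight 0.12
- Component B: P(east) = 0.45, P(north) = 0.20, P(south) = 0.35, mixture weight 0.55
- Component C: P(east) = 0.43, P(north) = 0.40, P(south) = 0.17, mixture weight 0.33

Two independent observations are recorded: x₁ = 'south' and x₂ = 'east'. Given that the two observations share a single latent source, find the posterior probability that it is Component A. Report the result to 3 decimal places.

The responsibility of component k is w_k f_k(x) divided by Σ_j w_j f_j(x).
Since both observations come from the same component, the likelihood for component k is f_k(x₁)·f_k(x₂).
  f_A = [0.1] × [0.37] = 0.037
  f_B = [0.35] × [0.45] = 0.1575
  f_C = [0.17] × [0.43] = 0.0731
Prior × likelihood for each component:
  w_A·f_A = 0.12 × 0.037 = 0.00444
  w_B·f_B = 0.55 × 0.1575 = 0.086625
  w_C·f_C = 0.33 × 0.0731 = 0.024123
Normaliser: 0.00444 + 0.086625 + 0.024123 = 0.115188
Responsibility of Component A: 0.00444 / 0.115188 ≈ 0.039

0.039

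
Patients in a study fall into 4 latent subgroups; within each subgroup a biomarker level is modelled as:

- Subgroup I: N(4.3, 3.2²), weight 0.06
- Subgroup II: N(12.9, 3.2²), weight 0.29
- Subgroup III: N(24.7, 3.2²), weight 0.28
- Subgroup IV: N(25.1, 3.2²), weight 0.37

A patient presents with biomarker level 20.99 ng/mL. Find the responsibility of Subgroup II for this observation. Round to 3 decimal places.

P(component k | x) = π_k·f_k(x) / marginal(x), where marginal(x) = Σ_j π_j·f_j(x).
Normal densities:
  f_I = (1/(3.2·√(2π)))·exp(−(20.99−4.3)²/(2·3.2²)) = 0.124669·exp(-13.60137) = 1.5444e-07
  f_II = (1/(3.2·√(2π)))·exp(−(20.99−12.9)²/(2·3.2²)) = 0.124669·exp(-3.19571) = 0.00510366
  f_III = (1/(3.2·√(2π)))·exp(−(20.99−24.7)²/(2·3.2²)) = 0.124669·exp(-0.67208) = 0.0636622
  f_IV = (1/(3.2·√(2π)))·exp(−(20.99−25.1)²/(2·3.2²)) = 0.124669·exp(-0.82481) = 0.0546449
Weight by the priors:
  π_I·f_I = 0.06 × 1.5444e-07 = 9.26639e-09
  π_II·f_II = 0.29 × 0.00510366 = 0.00148006
  π_III·f_III = 0.28 × 0.0636622 = 0.0178254
  π_IV·f_IV = 0.37 × 0.0546449 = 0.0202186
Evidence: 9.26639e-09 + 0.00148006 + 0.0178254 + 0.0202186 = 0.0395241
So the posterior for Subgroup II is 0.00148006 / 0.0395241 ≈ 0.037.

0.037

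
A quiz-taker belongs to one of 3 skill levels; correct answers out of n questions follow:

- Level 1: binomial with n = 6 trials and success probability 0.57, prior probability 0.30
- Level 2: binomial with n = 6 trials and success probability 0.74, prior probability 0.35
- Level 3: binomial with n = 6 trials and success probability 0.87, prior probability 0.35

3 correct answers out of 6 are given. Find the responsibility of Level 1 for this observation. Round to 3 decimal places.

The responsibility of component k is P(Z=k) f_k(x) divided by Σ_j P(Z=j) f_j(x).
Evaluate each component's likelihood at the observed value:
  p_1 = 0.294483
  p_2 = 0.142444
  p_3 = 0.0289346
Weight by the priors:
  P(Z=1)·p_1 = 0.30 × 0.294483 = 0.0883448
  P(Z=2)·p_2 = 0.35 × 0.142444 = 0.0498555
  P(Z=3)·p_3 = 0.35 × 0.0289346 = 0.0101271
Marginal: 0.0883448 + 0.0498555 + 0.0101271 = 0.148327
Responsibility of Level 1: 0.0883448 / 0.148327 ≈ 0.596

0.596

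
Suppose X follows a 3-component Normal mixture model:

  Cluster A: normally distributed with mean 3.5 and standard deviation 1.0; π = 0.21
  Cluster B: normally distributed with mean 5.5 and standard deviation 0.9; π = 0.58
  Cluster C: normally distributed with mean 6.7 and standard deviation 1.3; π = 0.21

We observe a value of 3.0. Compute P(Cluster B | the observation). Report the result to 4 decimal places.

0.0674

Posterior ∝ prior × likelihood, so P(k | x) ∝ π_k f_k(x); normalise over all components.
Component likelihoods at x = 3.0:
  f_A = 0.352065
  f_B = 0.00935726
  f_C = 0.00534497
Prior × likelihood for each component:
  π_A·f_A = 0.21 × 0.352065 = 0.0739337
  π_B·f_B = 0.58 × 0.00935726 = 0.00542721
  π_C·f_C = 0.21 × 0.00534497 = 0.00112244
Evidence: 0.0739337 + 0.00542721 + 0.00112244 = 0.0804834
So the posterior for Cluster B is 0.00542721 / 0.0804834 ≈ 0.0674.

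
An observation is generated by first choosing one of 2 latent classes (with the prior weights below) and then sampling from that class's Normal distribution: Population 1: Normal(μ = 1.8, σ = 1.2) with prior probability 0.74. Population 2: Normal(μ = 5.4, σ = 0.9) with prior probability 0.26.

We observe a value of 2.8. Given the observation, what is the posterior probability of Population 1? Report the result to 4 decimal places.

0.9899

By Bayes' theorem, P(k | x) = P(Z=k) f_k(x) / Σ_j P(Z=j) f_j(x).
Component likelihoods at x = 2.8:
  p_1 = 0.234927
  p_2 = 0.00683009
Multiply by the mixture weights:
  P(Z=1)·p_1 = 0.74 × 0.234927 = 0.173846
  P(Z=2)·p_2 = 0.26 × 0.00683009 = 0.00177582
Denominator: 0.173846 + 0.00177582 = 0.175621
P(Population 1 | data) ≈ 0.9899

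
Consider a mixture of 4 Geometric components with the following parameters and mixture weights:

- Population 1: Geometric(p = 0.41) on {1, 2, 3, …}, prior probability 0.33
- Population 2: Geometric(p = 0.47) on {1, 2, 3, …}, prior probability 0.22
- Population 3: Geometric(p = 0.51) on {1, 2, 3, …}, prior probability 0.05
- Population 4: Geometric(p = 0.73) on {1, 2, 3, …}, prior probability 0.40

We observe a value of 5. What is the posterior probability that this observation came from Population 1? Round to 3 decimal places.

0.595

The responsibility of component k is π_k f_k(x) divided by Σ_j π_j f_j(x).
Evaluate each component's likelihood at the observed value:
  L_1 = 0.41·(1−0.41)^4 = 0.41·0.121174 = 0.0496812
  L_2 = 0.47·(1−0.47)^4 = 0.47·0.0789048 = 0.0370853
  L_3 = 0.51·(1−0.51)^4 = 0.51·0.057648 = 0.0294005
  L_4 = 0.73·(1−0.73)^4 = 0.73·0.00531441 = 0.00387952
Prior × likelihood for each component:
  π_1·L_1 = 0.33 × 0.0496812 = 0.0163948
  π_2·L_2 = 0.22 × 0.0370853 = 0.00815876
  π_3·L_3 = 0.05 × 0.0294005 = 0.00147002
  π_4·L_4 = 0.40 × 0.00387952 = 0.00155181
Normaliser: 0.0163948 + 0.00815876 + 0.00147002 + 0.00155181 = 0.0275754
Responsibility of Population 1: 0.0163948 / 0.0275754 ≈ 0.595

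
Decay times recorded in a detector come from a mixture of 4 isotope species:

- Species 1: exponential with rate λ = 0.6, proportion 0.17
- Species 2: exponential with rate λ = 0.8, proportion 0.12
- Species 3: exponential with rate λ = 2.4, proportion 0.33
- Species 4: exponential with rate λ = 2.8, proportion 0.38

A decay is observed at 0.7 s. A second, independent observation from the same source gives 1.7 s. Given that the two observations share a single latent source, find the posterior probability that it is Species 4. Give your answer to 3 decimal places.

0.102

Posterior ∝ prior × likelihood, so P(k | x) ∝ π_k f_k(x); normalise over all components.
Since both observations come from the same component, the likelihood for component k is f_k(x₁)·f_k(x₂).
  L_1 = [0.6·e^(−0.6·0.7) = 0.6·e^(−0.4200) = 0.394228] × [0.216357] = 0.085294
  L_2 = [0.8·e^(−0.8·0.7) = 0.8·e^(−0.5600) = 0.456967] × [0.205329] = 0.0938285
  L_3 = [2.4·e^(−2.4·0.7) = 2.4·e^(−1.6800) = 0.447298] × [0.0405779] = 0.0181504
  L_4 = [2.8·e^(−2.8·0.7) = 2.8·e^(−1.9600) = 0.394404] × [0.0239837] = 0.00945926
Multiply by the mixture weights:
  π_1·L_1 = 0.17 × 0.085294 = 0.0145
  π_2·L_2 = 0.12 × 0.0938285 = 0.0112594
  π_3·L_3 = 0.33 × 0.0181504 = 0.00598963
  π_4·L_4 = 0.38 × 0.00945926 = 0.00359452
Sum: 0.0145 + 0.0112594 + 0.00598963 + 0.00359452 = 0.0353435
P(Species 4 | x) = 0.00359452 / 0.0353435 ≈ 0.102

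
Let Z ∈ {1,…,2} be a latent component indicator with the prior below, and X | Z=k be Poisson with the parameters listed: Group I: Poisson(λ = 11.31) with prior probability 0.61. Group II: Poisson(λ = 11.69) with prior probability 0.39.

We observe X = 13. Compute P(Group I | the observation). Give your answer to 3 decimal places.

Posterior ∝ prior × likelihood, so P(k | x) ∝ P(Z=k) f_k(x); normalise over all components.
Poisson probabilities:
  p_I = e^(−11.31)·11.31^13/13! = 0.0974682
  p_II = e^(−11.69)·11.69^13/13! = 0.102425
Multiply by the mixture weights:
  P(Z=I)·p_I = 0.61 × 0.0974682 = 0.0594556
  P(Z=II)·p_II = 0.39 × 0.102425 = 0.0399457
Marginal: 0.0594556 + 0.0399457 = 0.0994013
P(Group I | 13) ≈ 0.598

0.598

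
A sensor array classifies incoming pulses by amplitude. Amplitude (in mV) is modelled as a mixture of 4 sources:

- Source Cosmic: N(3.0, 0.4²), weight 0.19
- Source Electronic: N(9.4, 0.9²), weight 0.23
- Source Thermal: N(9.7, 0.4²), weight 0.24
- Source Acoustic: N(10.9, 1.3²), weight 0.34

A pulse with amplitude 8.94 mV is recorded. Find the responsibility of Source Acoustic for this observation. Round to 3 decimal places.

0.206

Posterior ∝ prior × likelihood, so P(k | x) ∝ w_k f_k(x); normalise over all components.
Normal densities:
  L_Cosmic = (1/(0.4·√(2π)))·exp(−(8.94−3.0)²/(2·0.4²)) = 0.997356·exp(-110.26125) = 1.29717e-48
  L_Electronic = (1/(0.9·√(2π)))·exp(−(8.94−9.4)²/(2·0.9²)) = 0.443269·exp(-0.13062) = 0.388992
  L_Thermal = (1/(0.4·√(2π)))·exp(−(8.94−9.7)²/(2·0.4²)) = 0.997356·exp(-1.80500) = 0.16404
  L_Acoustic = (1/(1.3·√(2π)))·exp(−(8.94−10.9)²/(2·1.3²)) = 0.306879·exp(-1.13657) = 0.098483
Multiply by the mixture weights:
  w_Cosmic·L_Cosmic = 0.19 × 1.29717e-48 = 2.46463e-49
  w_Electronic·L_Electronic = 0.23 × 0.388992 = 0.0894683
  w_Thermal·L_Thermal = 0.24 × 0.16404 = 0.0393695
  w_Acoustic·L_Acoustic = 0.34 × 0.098483 = 0.0334842
Normaliser: 2.46463e-49 + 0.0894683 + 0.0393695 + 0.0334842 = 0.162322
So the posterior for Source Acoustic is 0.0334842 / 0.162322 ≈ 0.206.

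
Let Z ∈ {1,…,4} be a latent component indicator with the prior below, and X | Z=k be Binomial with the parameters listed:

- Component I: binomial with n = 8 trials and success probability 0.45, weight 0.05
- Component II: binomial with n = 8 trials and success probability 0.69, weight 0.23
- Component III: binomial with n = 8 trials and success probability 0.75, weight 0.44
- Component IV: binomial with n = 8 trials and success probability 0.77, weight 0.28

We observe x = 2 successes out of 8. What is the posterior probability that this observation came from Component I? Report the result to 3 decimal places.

P(component k | x) = π_k·f_k(x) / marginal(x), where marginal(x) = Σ_j π_j·f_j(x).
Evaluate each component's likelihood at the observed value:
  p_I = C(8,2)·0.45^2·0.55^6 = 28·0.2025·0.0276806 = 0.156949
  p_II = C(8,2)·0.69^2·0.31^6 = 28·0.4761·0.000887504 = 0.0118311
  p_III = C(8,2)·0.75^2·0.25^6 = 28·0.5625·0.000244141 = 0.00384521
  p_IV = C(8,2)·0.77^2·0.23^6 = 28·0.5929·0.000148036 = 0.00245757
Multiply by the mixture weights:
  π_I·p_I = 0.05 × 0.156949 = 0.00784746
  π_II·p_II = 0.23 × 0.0118311 = 0.00272116
  π_III·p_III = 0.44 × 0.00384521 = 0.00169189
  π_IV·p_IV = 0.28 × 0.00245757 = 0.000688121
Marginal: 0.00784746 + 0.00272116 + 0.00169189 + 0.000688121 = 0.0129486
P(Component I | x) ≈ 0.606

0.606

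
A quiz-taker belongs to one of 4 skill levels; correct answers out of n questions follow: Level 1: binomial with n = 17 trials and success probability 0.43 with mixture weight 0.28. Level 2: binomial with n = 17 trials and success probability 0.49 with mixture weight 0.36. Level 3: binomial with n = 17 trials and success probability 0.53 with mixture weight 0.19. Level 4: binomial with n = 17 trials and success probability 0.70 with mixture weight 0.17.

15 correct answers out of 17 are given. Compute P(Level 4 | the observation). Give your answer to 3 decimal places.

0.930

Posterior ∝ prior × likelihood, so P(k | x) ∝ π_k f_k(x); normalise over all components.
Evaluate each component's likelihood at the observed value:
  f_1 = C(17,15)·0.43^15·0.57^2 = 136·3.17707e-06·0.3249 = 0.000140383
  f_2 = C(17,15)·0.49^15·0.51^2 = 136·2.25393e-05·0.2601 = 0.000797298
  f_3 = C(17,15)·0.53^15·0.47^2 = 136·7.31372e-05·0.2209 = 0.00219722
  f_4 = C(17,15)·0.70^15·0.30^2 = 136·0.00474756·0.09 = 0.0581102
Prior × likelihood for each component:
  π_1·f_1 = 0.28 × 0.000140383 = 3.93073e-05
  π_2·f_2 = 0.36 × 0.000797298 = 0.000287027
  π_3·f_3 = 0.19 × 0.00219722 = 0.000417471
  π_4·f_4 = 0.17 × 0.0581102 = 0.00987873
Denominator: 3.93073e-05 + 0.000287027 + 0.000417471 + 0.00987873 = 0.0106225
Responsibility of Level 4: 0.00987873 / 0.0106225 ≈ 0.930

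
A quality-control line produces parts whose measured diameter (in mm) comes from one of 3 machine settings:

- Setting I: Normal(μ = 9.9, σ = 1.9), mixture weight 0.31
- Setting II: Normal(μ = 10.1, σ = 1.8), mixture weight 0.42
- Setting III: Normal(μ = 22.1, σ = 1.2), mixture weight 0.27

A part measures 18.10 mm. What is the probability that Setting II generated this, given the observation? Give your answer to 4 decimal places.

0.0134

The responsibility of component k is π_k f_k(x) divided by Σ_j π_j f_j(x).
Evaluate each component's likelihood at the observed value:
  L_I = (1/(1.9·√(2π)))·exp(−(18.10−9.9)²/(2·1.9²)) = 0.209970·exp(-9.31302) = 1.8948e-05
  L_II = (1/(1.8·√(2π)))·exp(−(18.10−10.1)²/(2·1.8²)) = 0.221635·exp(-9.87654) = 1.13844e-05
  L_III = (1/(1.2·√(2π)))·exp(−(18.10−22.1)²/(2·1.2²)) = 0.332452·exp(-5.55556) = 0.00128523
Prior × likelihood for each component:
  π_I·L_I = 0.31 × 1.8948e-05 = 5.87388e-06
  π_II·L_II = 0.42 × 1.13844e-05 = 4.78144e-06
  π_III·L_III = 0.27 × 0.00128523 = 0.000347013
Normaliser: 5.87388e-06 + 4.78144e-06 + 0.000347013 = 0.000357668
Responsibility of Setting II: 4.78144e-06 / 0.000357668 ≈ 0.0134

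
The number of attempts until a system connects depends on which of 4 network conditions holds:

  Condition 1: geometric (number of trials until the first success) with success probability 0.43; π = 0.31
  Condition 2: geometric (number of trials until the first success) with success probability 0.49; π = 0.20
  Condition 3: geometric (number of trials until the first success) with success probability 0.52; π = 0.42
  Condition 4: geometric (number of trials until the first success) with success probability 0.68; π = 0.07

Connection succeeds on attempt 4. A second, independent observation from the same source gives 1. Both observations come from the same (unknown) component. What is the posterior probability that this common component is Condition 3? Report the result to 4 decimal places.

Posterior ∝ prior × likelihood, so P(k | x) ∝ π_k f_k(x); normalise over all components.
Since both observations come from the same component, the likelihood for component k is f_k(x₁)·f_k(x₂).
  p_1 = [0.43·(1−0.43)^3 = 0.43·0.185193 = 0.079633] × [0.43] = 0.0342422
  p_2 = [0.49·(1−0.49)^3 = 0.49·0.132651 = 0.064999] × [0.49] = 0.0318495
  p_3 = [0.52·(1−0.52)^3 = 0.52·0.110592 = 0.0575078] × [0.52] = 0.0299041
  p_4 = [0.68·(1−0.68)^3 = 0.68·0.032768 = 0.0222822] × [0.68] = 0.0151519
Multiply by the mixture weights:
  π_1·p_1 = 0.31 × 0.0342422 = 0.0106151
  π_2·p_2 = 0.20 × 0.0318495 = 0.0063699
  π_3·p_3 = 0.42 × 0.0299041 = 0.0125597
  π_4·p_4 = 0.07 × 0.0151519 = 0.00106063
Normaliser: 0.0106151 + 0.0063699 + 0.0125597 + 0.00106063 = 0.0306053
Responsibility of Condition 3: 0.0125597 / 0.0306053 ≈ 0.4104

0.4104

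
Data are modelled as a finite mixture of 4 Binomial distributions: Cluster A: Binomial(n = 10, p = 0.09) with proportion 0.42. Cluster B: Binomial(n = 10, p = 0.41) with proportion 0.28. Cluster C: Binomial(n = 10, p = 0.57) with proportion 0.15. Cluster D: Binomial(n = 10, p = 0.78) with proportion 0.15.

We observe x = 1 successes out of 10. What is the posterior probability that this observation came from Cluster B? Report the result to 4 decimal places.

0.0578

P(component k | x) = π_k·f_k(x) / marginal(x), where marginal(x) = Σ_j π_j·f_j(x).
Binomial probabilities:
  L_A = 0.385137
  L_B = 0.0355183
  L_C = 0.00286478
  L_D = 9.4167e-06
Weight by the priors:
  π_A·L_A = 0.42 × 0.385137 = 0.161757
  π_B·L_B = 0.28 × 0.0355183 = 0.00994512
  π_C·L_C = 0.15 × 0.00286478 = 0.000429717
  π_D·L_D = 0.15 × 9.4167e-06 = 1.4125e-06
Marginal: 0.161757 + 0.00994512 + 0.000429717 + 1.4125e-06 = 0.172134
P(Cluster B | x) ≈ 0.0578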